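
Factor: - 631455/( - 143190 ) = 979/222 = 2^(- 1)*3^( - 1)*11^1* 37^( - 1)*89^1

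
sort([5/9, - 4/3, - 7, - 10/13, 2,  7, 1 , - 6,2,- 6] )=[-7 , - 6,-6, - 4/3, - 10/13, 5/9,1, 2, 2,7 ] 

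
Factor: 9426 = 2^1 * 3^1 * 1571^1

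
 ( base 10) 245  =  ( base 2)11110101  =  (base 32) 7L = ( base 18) db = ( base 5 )1440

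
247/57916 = 247/57916 = 0.00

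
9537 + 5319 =14856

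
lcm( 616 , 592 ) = 45584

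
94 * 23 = 2162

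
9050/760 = 905/76= 11.91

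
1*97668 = 97668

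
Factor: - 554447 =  - 554447^1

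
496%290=206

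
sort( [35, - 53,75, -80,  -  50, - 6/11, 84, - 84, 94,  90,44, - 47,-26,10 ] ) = [- 84,  -  80, - 53, - 50 , - 47, - 26,  -  6/11,10 , 35 , 44,75,84, 90,94]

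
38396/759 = 38396/759 =50.59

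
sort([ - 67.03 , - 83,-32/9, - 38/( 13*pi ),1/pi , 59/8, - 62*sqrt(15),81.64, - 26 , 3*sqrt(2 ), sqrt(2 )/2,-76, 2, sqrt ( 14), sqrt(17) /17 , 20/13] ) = [-62 *sqrt ( 15), -83,-76,  -  67.03 , - 26, - 32/9 ,-38/(13 * pi ),sqrt(17) /17,1/pi , sqrt( 2) /2  ,  20/13, 2 , sqrt( 14) , 3*sqrt( 2),59/8,81.64] 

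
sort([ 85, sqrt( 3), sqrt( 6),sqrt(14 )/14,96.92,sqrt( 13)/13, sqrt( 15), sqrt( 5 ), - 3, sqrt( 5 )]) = [ -3,sqrt( 14 ) /14,sqrt (13)/13, sqrt( 3 ), sqrt( 5), sqrt( 5 ),sqrt( 6 ), sqrt(15 ),85, 96.92 ] 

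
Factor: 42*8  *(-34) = - 11424 = - 2^5*3^1*7^1 * 17^1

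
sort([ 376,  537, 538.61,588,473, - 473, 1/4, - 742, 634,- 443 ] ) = [ - 742,  -  473, - 443 , 1/4, 376,473,  537,  538.61,588,634] 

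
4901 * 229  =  1122329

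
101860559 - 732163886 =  - 630303327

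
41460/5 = 8292 = 8292.00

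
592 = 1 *592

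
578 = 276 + 302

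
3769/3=1256 + 1/3 = 1256.33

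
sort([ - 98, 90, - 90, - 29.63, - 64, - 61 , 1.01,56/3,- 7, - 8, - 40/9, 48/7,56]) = [ - 98, - 90, - 64,-61, - 29.63 ,  -  8,-7,-40/9,1.01,48/7,56/3,56,90]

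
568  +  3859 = 4427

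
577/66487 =577/66487 = 0.01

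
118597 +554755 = 673352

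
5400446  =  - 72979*( -74)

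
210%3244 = 210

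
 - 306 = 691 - 997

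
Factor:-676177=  - 23^1 *29399^1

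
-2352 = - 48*49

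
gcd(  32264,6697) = 37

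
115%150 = 115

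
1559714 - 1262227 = 297487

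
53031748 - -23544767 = 76576515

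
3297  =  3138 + 159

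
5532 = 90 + 5442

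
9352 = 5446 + 3906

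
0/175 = 0   =  0.00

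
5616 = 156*36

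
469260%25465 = 10890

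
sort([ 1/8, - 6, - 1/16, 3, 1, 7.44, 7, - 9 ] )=[ - 9, - 6, - 1/16 , 1/8, 1,3, 7,  7.44]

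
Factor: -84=  -  2^2*3^1*7^1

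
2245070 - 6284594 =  - 4039524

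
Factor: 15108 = 2^2*3^1 * 1259^1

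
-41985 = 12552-54537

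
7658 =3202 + 4456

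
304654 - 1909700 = -1605046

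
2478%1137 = 204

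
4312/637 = 88/13 = 6.77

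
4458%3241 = 1217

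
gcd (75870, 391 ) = 1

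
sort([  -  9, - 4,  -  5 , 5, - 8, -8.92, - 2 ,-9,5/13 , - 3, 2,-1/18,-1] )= [  -  9,-9, - 8.92,-8 , - 5, - 4, - 3, - 2,-1,-1/18,  5/13,2 , 5 ] 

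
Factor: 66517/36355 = 5^ ( - 1 )*661^(  -  1) * 6047^1 = 6047/3305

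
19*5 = 95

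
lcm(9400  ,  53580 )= 535800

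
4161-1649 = 2512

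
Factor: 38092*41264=1571828288= 2^6*89^1*107^1*2579^1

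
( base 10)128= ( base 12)A8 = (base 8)200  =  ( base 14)92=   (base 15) 88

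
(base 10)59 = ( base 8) 73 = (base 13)47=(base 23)2D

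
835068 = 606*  1378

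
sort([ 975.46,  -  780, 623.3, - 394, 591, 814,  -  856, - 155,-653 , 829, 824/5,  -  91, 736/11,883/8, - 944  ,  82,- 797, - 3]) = [  -  944, - 856,  -  797, - 780, - 653,-394, - 155, -91, - 3,736/11,82,883/8, 824/5, 591, 623.3,  814, 829,975.46] 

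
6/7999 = 6/7999 = 0.00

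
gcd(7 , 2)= 1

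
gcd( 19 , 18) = 1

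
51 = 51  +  0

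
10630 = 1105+9525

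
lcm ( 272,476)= 1904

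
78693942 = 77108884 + 1585058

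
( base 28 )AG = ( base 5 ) 2141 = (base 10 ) 296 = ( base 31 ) 9H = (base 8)450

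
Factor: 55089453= 3^1*139^1*132109^1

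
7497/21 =357  =  357.00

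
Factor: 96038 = 2^1*31^1 *1549^1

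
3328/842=1664/421 = 3.95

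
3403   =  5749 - 2346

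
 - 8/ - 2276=2/569  =  0.00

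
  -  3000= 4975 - 7975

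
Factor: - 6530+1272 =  - 5258= - 2^1*11^1*239^1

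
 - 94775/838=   -  94775/838 =- 113.10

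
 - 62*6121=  - 379502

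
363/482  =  363/482 = 0.75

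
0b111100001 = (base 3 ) 122211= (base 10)481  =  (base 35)dq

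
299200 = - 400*( - 748)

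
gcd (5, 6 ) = 1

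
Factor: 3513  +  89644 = 19^1*4903^1 = 93157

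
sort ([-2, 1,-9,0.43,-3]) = [ - 9, - 3,-2, 0.43,  1 ] 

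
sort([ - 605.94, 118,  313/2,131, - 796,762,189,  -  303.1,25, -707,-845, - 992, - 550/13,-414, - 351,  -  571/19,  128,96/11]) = [ - 992, - 845, - 796,-707, - 605.94, - 414,-351, -303.1  , - 550/13, - 571/19,96/11,25, 118,128 , 131,313/2,  189, 762]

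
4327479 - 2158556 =2168923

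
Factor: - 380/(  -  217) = 2^2 * 5^1*7^( - 1)*19^1*31^( - 1)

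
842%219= 185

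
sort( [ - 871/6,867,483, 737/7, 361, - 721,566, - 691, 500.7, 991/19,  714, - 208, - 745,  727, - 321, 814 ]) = [ - 745, - 721, - 691, - 321, - 208 , - 871/6,  991/19,  737/7,361,  483,500.7,566, 714 , 727,814,867] 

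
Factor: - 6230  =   - 2^1*5^1*7^1*89^1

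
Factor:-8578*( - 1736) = 2^4*7^1*31^1*4289^1 = 14891408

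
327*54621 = 17861067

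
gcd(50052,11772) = 12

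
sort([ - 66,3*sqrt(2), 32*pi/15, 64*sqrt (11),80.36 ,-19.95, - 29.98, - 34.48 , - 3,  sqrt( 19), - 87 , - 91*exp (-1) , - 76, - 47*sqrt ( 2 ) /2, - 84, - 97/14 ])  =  [ -87, - 84 , - 76,  -  66, - 34.48, - 91*exp( - 1) , - 47*sqrt ( 2)/2, - 29.98, - 19.95, - 97/14 , - 3, 3*sqrt(2 ), sqrt(19 ) , 32*pi/15, 80.36, 64*sqrt(11) ]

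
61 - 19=42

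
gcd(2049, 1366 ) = 683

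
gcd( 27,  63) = 9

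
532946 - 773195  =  -240249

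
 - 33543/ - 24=11181/8 =1397.62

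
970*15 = 14550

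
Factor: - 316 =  - 2^2*79^1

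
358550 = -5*( - 71710)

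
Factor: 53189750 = 2^1*5^3*151^1*1409^1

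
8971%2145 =391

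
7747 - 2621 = 5126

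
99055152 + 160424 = 99215576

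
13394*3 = 40182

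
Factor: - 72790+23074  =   - 2^2*3^2 * 1381^1 =- 49716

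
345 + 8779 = 9124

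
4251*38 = 161538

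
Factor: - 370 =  - 2^1*5^1*37^1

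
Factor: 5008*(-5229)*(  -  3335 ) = 2^4*3^2 *5^1 * 7^1 * 23^1*29^1 * 83^1*313^1=87333084720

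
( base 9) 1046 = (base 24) 183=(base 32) O3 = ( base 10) 771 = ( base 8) 1403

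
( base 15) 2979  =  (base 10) 8889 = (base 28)B9D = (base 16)22B9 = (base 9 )13166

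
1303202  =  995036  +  308166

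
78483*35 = 2746905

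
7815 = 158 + 7657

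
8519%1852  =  1111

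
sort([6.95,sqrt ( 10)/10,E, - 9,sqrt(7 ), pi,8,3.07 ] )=[ - 9,sqrt( 10 ) /10, sqrt(7 ) , E,3.07, pi, 6.95,  8]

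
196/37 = 5 + 11/37 =5.30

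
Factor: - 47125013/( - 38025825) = 3^( - 1 )*5^( - 2 ) *13^1 *71^( -1)*193^( - 1)*97973^1 = 1273649/1027725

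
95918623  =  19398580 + 76520043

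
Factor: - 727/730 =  - 2^( - 1)*5^( - 1 )*73^(-1 ) * 727^1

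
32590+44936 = 77526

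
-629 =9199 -9828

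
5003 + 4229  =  9232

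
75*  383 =28725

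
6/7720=3/3860  =  0.00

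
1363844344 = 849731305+514113039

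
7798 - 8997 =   -  1199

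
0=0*669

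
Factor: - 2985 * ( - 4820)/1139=14387700/1139 = 2^2*3^1*5^2 *17^( - 1 )*67^( - 1)*199^1*241^1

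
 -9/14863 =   -  1+14854/14863 = - 0.00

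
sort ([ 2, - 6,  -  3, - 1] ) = [ - 6, - 3, - 1,  2]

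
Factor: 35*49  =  1715 = 5^1  *7^3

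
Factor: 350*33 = 2^1*3^1 * 5^2*7^1*11^1 = 11550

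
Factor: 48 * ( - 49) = - 2^4 * 3^1*7^2 = - 2352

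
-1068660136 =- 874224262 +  - 194435874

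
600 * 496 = 297600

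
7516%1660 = 876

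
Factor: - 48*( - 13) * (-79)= - 2^4*3^1* 13^1*79^1 =-  49296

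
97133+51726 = 148859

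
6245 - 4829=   1416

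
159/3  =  53 = 53.00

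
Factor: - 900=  - 2^2 * 3^2*5^2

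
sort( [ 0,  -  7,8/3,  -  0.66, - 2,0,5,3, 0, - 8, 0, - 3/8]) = [ -8,-7, - 2, - 0.66  ,-3/8, 0,0, 0,0,8/3,  3 , 5]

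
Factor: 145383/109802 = 2^( - 1 )*3^1*7^1*11^( - 1)*31^( - 1) * 43^1 = 903/682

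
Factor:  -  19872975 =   -  3^1*5^2*29^1*9137^1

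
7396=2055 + 5341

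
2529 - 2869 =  - 340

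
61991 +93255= 155246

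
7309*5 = 36545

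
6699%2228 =15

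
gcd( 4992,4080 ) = 48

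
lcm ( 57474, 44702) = 402318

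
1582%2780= 1582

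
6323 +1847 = 8170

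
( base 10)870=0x366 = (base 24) 1C6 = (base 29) 110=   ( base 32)R6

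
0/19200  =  0 = 0.00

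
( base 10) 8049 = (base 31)8bk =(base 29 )9gg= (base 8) 17561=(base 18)16F3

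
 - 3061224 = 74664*( - 41)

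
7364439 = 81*90919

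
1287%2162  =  1287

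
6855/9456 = 2285/3152  =  0.72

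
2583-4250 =-1667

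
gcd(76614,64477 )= 1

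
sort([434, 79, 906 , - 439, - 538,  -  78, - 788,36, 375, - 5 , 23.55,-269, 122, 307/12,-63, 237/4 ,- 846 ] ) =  [ - 846, - 788, - 538, - 439  , - 269, - 78,-63,- 5,23.55, 307/12,36,  237/4, 79, 122, 375,434, 906]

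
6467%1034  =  263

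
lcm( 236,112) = 6608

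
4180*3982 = 16644760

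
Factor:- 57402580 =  - 2^2 * 5^1*811^1*3539^1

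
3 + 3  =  6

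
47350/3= 47350/3 = 15783.33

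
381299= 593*643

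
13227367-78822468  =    -  65595101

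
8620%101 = 35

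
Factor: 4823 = 7^1*13^1*53^1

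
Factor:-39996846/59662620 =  - 2222047/3314590 = -2^(-1)*5^(-1)*61^1*73^1*461^( - 1)*499^1*719^(-1) 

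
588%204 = 180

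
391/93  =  4  +  19/93=4.20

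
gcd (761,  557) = 1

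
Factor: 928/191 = 2^5*29^1*191^( - 1 ) 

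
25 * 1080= 27000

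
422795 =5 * 84559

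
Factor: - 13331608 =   -  2^3 * 131^1 * 12721^1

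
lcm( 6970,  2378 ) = 202130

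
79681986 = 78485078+1196908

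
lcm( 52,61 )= 3172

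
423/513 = 47/57 =0.82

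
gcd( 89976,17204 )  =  92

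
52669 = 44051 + 8618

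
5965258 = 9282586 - 3317328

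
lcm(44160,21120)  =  485760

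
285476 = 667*428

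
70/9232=35/4616 =0.01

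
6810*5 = 34050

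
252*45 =11340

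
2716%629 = 200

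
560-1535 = - 975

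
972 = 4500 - 3528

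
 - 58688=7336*( - 8)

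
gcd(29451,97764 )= 3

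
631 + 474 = 1105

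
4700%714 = 416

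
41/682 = 41/682=0.06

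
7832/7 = 7832/7 = 1118.86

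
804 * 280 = 225120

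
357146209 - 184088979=173057230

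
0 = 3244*0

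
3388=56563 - 53175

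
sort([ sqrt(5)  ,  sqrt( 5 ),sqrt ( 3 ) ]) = [sqrt (3),sqrt( 5) , sqrt(5)]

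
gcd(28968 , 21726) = 7242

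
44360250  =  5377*8250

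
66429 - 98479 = -32050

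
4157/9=461 + 8/9=461.89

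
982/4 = 245 + 1/2= 245.50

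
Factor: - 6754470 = - 2^1*3^1*5^1*225149^1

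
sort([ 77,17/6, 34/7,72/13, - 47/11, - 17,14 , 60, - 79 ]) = [ - 79 , - 17, - 47/11,17/6,  34/7,72/13,14,60, 77] 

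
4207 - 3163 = 1044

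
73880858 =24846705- - 49034153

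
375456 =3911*96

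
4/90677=4/90677 = 0.00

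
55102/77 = 715 + 47/77 = 715.61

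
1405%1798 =1405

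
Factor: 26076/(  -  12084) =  - 41/19= - 19^ ( - 1)* 41^1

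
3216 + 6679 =9895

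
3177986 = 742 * 4283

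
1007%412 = 183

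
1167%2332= 1167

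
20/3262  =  10/1631 = 0.01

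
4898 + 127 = 5025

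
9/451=9/451  =  0.02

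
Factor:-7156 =-2^2* 1789^1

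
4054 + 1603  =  5657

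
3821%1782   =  257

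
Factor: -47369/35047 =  - 7^1*67^1*347^( - 1 ) = - 469/347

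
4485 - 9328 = -4843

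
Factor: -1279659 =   -  3^1*426553^1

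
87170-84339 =2831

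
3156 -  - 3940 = 7096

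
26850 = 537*50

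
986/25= 986/25=39.44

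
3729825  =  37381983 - 33652158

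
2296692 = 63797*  36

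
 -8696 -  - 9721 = 1025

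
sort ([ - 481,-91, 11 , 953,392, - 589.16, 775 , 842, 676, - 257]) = [ - 589.16,-481, - 257,-91, 11 , 392, 676, 775, 842,953]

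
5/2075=1/415 = 0.00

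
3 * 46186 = 138558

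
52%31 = 21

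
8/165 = 8/165 = 0.05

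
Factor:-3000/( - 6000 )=2^(  -  1 ) = 1/2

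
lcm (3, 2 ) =6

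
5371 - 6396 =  - 1025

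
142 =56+86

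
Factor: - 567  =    -  3^4*7^1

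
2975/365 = 595/73 = 8.15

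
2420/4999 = 2420/4999 = 0.48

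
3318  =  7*474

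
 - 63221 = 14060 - 77281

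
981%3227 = 981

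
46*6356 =292376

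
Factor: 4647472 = 2^4 * 23^1 * 73^1*173^1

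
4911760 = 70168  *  70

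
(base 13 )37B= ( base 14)317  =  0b1001100001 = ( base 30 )k9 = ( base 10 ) 609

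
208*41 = 8528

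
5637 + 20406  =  26043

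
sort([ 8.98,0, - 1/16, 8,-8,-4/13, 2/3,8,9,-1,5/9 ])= [  -  8, - 1, - 4/13, - 1/16, 0, 5/9, 2/3,8,8,8.98,9]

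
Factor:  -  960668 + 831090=  -  2^1*67^1*967^1 = - 129578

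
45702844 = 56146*814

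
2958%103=74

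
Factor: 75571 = 75571^1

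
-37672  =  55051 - 92723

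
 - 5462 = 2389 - 7851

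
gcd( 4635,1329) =3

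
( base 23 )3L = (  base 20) 4a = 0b1011010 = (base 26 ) 3C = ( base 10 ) 90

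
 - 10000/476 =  - 2500/119 = -  21.01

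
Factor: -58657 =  - 58657^1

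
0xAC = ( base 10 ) 172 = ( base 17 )A2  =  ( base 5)1142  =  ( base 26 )6G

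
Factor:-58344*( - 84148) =2^5*3^1* 11^1*13^1*17^1*109^1*193^1 =4909530912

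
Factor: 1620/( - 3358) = - 2^1*3^4*5^1 * 23^(-1 )*73^ (-1) = - 810/1679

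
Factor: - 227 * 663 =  - 150501 = - 3^1*13^1*17^1*227^1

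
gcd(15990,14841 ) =3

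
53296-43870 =9426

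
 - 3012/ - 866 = 1506/433=3.48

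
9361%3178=3005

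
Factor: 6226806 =2^1*3^1 *1037801^1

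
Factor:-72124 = -2^2*13^1*19^1*73^1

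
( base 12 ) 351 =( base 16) 1ED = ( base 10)493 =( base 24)kd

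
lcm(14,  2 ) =14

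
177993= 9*19777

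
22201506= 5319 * 4174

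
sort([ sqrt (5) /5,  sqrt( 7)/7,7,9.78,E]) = [ sqrt(7)/7,sqrt( 5)/5, E, 7,9.78]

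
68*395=26860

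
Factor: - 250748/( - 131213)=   2^2*62687^1*131213^( -1)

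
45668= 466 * 98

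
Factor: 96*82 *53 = 417216 = 2^6*3^1 * 41^1*53^1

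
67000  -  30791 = 36209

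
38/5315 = 38/5315 = 0.01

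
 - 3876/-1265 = 3876/1265 = 3.06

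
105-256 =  - 151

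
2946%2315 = 631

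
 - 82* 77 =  - 6314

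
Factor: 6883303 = 7^1*983329^1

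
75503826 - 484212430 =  - 408708604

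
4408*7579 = 33408232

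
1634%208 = 178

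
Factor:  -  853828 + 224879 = -17^1*36997^1 = -628949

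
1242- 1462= - 220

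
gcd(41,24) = 1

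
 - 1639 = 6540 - 8179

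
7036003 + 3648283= 10684286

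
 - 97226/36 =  - 48613/18 = -2700.72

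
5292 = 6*882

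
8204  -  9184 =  - 980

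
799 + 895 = 1694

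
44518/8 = 5564 + 3/4 = 5564.75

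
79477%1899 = 1618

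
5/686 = 5/686 = 0.01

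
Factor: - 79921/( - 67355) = 5^( - 1)*19^(  -  1)*229^1*349^1*709^( - 1) 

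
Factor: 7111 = 13^1 * 547^1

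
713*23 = 16399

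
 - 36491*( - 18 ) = 656838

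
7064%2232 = 368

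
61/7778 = 61/7778 = 0.01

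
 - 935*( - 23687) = 22147345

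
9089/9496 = 9089/9496 = 0.96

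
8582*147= 1261554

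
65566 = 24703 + 40863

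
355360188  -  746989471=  - 391629283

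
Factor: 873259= 19^2*41^1*59^1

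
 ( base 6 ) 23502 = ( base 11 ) 2631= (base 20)8B2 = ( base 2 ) 110101011110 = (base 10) 3422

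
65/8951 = 65/8951 = 0.01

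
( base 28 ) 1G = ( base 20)24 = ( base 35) 19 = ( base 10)44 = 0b101100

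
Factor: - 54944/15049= - 544/149= - 2^5*17^1*149^(  -  1)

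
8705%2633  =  806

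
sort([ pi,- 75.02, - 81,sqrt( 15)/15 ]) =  [ -81, - 75.02,  sqrt( 15)/15, pi]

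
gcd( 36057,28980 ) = 21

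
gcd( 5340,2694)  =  6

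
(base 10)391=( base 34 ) bh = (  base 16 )187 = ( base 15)1b1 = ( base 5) 3031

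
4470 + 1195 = 5665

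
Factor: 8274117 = 3^1*31^1*88969^1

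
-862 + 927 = 65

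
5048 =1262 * 4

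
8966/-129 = -70  +  64/129 = - 69.50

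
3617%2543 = 1074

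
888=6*148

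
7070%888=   854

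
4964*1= 4964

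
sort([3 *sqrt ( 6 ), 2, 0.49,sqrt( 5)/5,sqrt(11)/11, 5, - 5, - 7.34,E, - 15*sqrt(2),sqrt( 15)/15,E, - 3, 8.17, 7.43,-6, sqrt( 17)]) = [ - 15 *sqrt(2), - 7.34, - 6,  -  5, - 3,sqrt( 15) /15  ,  sqrt ( 11 )/11 , sqrt(5)/5, 0.49, 2,E,E,sqrt( 17), 5, 3 * sqrt(6),7.43 , 8.17]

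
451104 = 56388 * 8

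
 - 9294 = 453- 9747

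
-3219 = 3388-6607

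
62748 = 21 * 2988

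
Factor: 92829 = 3^1* 11^1*29^1*97^1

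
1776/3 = 592  =  592.00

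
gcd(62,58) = 2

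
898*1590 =1427820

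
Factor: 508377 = 3^1*97^1*1747^1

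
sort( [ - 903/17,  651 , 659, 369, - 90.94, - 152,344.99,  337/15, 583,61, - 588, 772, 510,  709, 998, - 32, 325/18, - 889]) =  [ - 889, - 588,-152, - 90.94, - 903/17,-32,  325/18, 337/15, 61,344.99, 369,510,583,651,659,709,772,  998] 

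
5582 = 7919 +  -2337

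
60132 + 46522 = 106654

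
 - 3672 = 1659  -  5331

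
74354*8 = 594832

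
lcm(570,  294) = 27930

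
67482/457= 67482/457 = 147.66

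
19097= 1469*13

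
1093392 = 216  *5062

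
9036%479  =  414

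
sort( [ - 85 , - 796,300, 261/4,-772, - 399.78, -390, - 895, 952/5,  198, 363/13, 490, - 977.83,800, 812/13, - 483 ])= [ - 977.83, -895,  -  796 , -772, - 483, - 399.78 ,-390,  -  85 , 363/13,812/13 , 261/4,952/5, 198, 300, 490, 800 ]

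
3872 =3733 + 139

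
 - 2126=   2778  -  4904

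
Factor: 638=2^1*11^1 *29^1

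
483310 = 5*96662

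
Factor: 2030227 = 37^2*1483^1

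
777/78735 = 259/26245=0.01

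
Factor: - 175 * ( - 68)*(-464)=- 2^6*5^2*7^1*17^1*29^1 =-5521600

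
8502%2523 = 933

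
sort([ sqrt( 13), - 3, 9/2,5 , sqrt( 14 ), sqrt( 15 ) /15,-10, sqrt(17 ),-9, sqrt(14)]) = [-10, - 9, - 3, sqrt(15 )/15,sqrt(13), sqrt(14),sqrt(14) , sqrt ( 17), 9/2 , 5]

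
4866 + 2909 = 7775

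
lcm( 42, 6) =42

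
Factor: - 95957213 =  - 11^1*83^1*227^1*463^1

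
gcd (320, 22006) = 2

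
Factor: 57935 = 5^1*11587^1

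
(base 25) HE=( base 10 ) 439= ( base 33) da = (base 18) 167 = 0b110110111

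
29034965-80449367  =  -51414402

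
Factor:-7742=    - 2^1*7^2*79^1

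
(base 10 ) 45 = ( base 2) 101101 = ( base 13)36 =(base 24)1L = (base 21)23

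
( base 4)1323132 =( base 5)223102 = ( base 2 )1111011011110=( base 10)7902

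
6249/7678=6249/7678 = 0.81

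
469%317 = 152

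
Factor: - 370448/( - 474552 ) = 274/351  =  2^1 * 3^( - 3 )*13^(-1)*137^1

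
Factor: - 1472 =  - 2^6*23^1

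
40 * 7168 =286720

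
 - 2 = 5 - 7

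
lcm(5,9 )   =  45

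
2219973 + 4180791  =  6400764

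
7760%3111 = 1538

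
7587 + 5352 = 12939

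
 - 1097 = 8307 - 9404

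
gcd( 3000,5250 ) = 750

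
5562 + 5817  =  11379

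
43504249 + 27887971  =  71392220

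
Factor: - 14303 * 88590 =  - 2^1*3^1*5^1*2953^1*14303^1 = -  1267102770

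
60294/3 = 20098 =20098.00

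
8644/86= 100  +  22/43= 100.51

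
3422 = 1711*2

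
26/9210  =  13/4605  =  0.00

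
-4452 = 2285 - 6737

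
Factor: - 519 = - 3^1*173^1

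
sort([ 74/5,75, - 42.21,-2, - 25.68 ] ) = [ - 42.21 ,-25.68, - 2,74/5, 75]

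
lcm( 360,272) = 12240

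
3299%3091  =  208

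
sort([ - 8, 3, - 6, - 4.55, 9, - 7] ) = [ - 8, - 7, - 6, - 4.55,3,9 ]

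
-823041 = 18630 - 841671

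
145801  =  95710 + 50091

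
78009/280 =278 + 169/280 = 278.60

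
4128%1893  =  342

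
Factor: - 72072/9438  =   - 2^2*3^1 * 7^1*11^( - 1) = - 84/11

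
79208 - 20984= 58224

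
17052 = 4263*4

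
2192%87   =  17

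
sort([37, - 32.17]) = [ - 32.17, 37]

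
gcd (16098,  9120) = 6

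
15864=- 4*( - 3966)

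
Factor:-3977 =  - 41^1* 97^1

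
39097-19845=19252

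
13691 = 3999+9692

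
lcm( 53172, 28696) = 1807848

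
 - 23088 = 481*(-48 )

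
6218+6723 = 12941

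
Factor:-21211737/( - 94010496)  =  2^( - 7)*79^1*137^(  -  1)*1787^(  -  1 )  *  89501^1 = 7070579/31336832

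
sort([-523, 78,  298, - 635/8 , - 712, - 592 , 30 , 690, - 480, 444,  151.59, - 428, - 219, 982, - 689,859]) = [  -  712, - 689,  -  592, - 523, - 480, - 428 , - 219 ,-635/8,30, 78,151.59,298,444,690,859 , 982]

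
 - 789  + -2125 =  - 2914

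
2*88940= 177880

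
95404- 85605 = 9799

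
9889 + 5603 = 15492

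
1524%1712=1524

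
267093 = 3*89031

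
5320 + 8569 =13889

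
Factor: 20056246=2^1  *  7^1*1432589^1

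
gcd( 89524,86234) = 2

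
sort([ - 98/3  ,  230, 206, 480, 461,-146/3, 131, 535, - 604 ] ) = [ - 604, - 146/3, - 98/3,131,206,230,461, 480 , 535 ]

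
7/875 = 1/125 = 0.01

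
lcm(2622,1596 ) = 36708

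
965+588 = 1553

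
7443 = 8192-749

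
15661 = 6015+9646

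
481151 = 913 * 527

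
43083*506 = 21799998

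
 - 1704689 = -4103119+2398430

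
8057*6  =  48342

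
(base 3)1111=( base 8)50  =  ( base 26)1e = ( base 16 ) 28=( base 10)40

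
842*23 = 19366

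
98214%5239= 3912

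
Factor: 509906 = 2^1*193^1*1321^1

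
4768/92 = 1192/23 = 51.83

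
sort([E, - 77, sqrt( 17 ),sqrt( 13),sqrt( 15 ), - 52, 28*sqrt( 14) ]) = [-77,-52, E,sqrt( 13 ),sqrt( 15),sqrt ( 17), 28*sqrt( 14 )]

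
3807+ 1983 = 5790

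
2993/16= 187 + 1/16= 187.06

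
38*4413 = 167694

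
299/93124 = 299/93124 = 0.00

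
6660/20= 333 = 333.00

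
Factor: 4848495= 3^1*5^1*323233^1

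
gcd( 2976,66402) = 186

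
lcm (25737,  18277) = 1261113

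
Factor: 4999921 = 17^1*37^1 * 7949^1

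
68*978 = 66504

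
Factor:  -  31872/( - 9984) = 83/26=2^( - 1)*13^(-1)*83^1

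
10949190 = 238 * 46005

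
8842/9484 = 4421/4742 = 0.93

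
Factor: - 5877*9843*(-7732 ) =2^2*3^3*17^1*193^1 * 653^1*1933^1 = 447275408652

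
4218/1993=2+232/1993 = 2.12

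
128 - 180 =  - 52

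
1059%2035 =1059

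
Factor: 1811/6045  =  3^( - 1)*5^( - 1)*13^( - 1)*31^(-1 )*1811^1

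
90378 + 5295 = 95673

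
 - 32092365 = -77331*415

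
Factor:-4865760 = -2^5*3^2*5^1*31^1*109^1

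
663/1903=663/1903 = 0.35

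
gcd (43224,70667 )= 1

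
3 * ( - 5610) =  - 16830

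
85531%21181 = 807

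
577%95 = 7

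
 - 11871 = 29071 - 40942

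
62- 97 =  -35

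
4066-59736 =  - 55670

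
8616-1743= 6873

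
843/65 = 843/65 = 12.97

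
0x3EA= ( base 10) 1002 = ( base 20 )2A2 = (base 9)1333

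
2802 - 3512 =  - 710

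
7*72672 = 508704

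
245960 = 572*430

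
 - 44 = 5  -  49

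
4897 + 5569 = 10466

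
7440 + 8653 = 16093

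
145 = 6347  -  6202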